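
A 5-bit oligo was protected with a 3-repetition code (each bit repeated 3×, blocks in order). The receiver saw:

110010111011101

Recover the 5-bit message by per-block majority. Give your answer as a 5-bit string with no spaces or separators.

Block 1 (110): 2 ones → 1
Block 2 (010): 1 one → 0
Block 3 (111): 3 ones → 1
Block 4 (011): 2 ones → 1
Block 5 (101): 2 ones → 1

10111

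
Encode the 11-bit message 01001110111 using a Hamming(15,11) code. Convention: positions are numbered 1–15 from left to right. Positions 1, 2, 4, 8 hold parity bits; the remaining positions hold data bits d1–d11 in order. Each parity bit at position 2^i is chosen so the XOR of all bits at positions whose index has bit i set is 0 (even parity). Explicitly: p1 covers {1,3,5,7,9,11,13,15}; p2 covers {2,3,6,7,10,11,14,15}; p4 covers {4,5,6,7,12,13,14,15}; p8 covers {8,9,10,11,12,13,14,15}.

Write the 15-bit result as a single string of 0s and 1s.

100010001110111

Place data at non-parity positions: p1 p2 0 p4 1 0 0 p8 1 1 1 0 1 1 1
p1 (pos 1,3,5,7,9,11,13,15): XOR of data positions = 0⊕1⊕0⊕1⊕1⊕1⊕1 = 1
p2 (pos 2,3,6,7,10,11,14,15): XOR of data positions = 0⊕0⊕0⊕1⊕1⊕1⊕1 = 0
p4 (pos 4,5,6,7,12,13,14,15): XOR of data positions = 1⊕0⊕0⊕0⊕1⊕1⊕1 = 0
p8 (pos 8,9,10,11,12,13,14,15): XOR of data positions = 1⊕1⊕1⊕0⊕1⊕1⊕1 = 0
Codeword: 100010001110111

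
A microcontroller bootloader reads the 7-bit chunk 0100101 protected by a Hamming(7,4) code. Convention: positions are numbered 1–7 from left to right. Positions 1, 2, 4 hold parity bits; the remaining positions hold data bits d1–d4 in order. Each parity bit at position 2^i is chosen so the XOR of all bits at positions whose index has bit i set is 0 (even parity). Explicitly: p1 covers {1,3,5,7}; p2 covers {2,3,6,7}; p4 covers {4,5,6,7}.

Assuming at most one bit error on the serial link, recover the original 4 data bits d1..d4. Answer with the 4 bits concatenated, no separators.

0101

s1 (pos 1,3,5,7): 0⊕0⊕1⊕1 = 0
s2 (pos 2,3,6,7): 1⊕0⊕0⊕1 = 0
s4 (pos 4,5,6,7): 0⊕1⊕0⊕1 = 0
Syndrome s4…s1 = 000 → no error.
Read data bits from positions 3,5,6,7: 0101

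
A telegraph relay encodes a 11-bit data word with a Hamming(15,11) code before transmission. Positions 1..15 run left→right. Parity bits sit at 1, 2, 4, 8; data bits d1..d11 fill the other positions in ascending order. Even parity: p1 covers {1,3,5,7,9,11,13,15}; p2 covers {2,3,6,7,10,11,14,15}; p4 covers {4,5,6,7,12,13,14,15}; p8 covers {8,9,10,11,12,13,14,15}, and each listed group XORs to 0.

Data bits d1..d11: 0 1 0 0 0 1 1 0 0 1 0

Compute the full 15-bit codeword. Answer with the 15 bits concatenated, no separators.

Place data at non-parity positions: p1 p2 0 p4 1 0 0 p8 0 1 1 0 0 1 0
p1 (pos 1,3,5,7,9,11,13,15): XOR of data positions = 0⊕1⊕0⊕0⊕1⊕0⊕0 = 0
p2 (pos 2,3,6,7,10,11,14,15): XOR of data positions = 0⊕0⊕0⊕1⊕1⊕1⊕0 = 1
p4 (pos 4,5,6,7,12,13,14,15): XOR of data positions = 1⊕0⊕0⊕0⊕0⊕1⊕0 = 0
p8 (pos 8,9,10,11,12,13,14,15): XOR of data positions = 0⊕1⊕1⊕0⊕0⊕1⊕0 = 1
Codeword: 010010010110010

010010010110010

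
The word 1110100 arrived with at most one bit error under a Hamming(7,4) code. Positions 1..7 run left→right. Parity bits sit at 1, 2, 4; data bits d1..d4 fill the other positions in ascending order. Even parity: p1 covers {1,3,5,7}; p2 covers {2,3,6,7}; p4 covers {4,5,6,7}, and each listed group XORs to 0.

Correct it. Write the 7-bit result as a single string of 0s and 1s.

1110000

s1 (pos 1,3,5,7): 1⊕1⊕1⊕0 = 1
s2 (pos 2,3,6,7): 1⊕1⊕0⊕0 = 0
s4 (pos 4,5,6,7): 0⊕1⊕0⊕0 = 1
Syndrome s4…s1 = 101 → error at position 5.
Flip position 5: 1110100 → 1110000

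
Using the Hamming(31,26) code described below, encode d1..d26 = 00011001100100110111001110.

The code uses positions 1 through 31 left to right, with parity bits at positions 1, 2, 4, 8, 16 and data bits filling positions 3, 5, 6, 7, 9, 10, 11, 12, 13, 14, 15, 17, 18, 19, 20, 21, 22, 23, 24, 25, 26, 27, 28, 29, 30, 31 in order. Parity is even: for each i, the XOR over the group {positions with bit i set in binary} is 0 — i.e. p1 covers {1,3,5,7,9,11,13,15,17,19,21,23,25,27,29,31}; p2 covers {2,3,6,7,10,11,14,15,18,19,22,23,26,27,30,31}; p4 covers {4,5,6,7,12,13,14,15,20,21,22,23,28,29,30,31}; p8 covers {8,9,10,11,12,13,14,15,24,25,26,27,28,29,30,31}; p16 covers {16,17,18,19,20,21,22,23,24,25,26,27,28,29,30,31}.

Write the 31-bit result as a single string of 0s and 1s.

0101001010011001100110111001110

Place data at non-parity positions: p1 p2 0 p4 0 0 1 p8 1 0 0 1 1 0 0 p16 1 0 0 1 1 0 1 1 1 0 0 1 1 1 0
p1 (pos 1,3,5,7,9,11,13,15,17,19,21,23,25,27,29,31): XOR of data positions = 0⊕0⊕1⊕1⊕0⊕1⊕0⊕1⊕0⊕1⊕1⊕1⊕0⊕1⊕0 = 0
p2 (pos 2,3,6,7,10,11,14,15,18,19,22,23,26,27,30,31): XOR of data positions = 0⊕0⊕1⊕0⊕0⊕0⊕0⊕0⊕0⊕0⊕1⊕0⊕0⊕1⊕0 = 1
p4 (pos 4,5,6,7,12,13,14,15,20,21,22,23,28,29,30,31): XOR of data positions = 0⊕0⊕1⊕1⊕1⊕0⊕0⊕1⊕1⊕0⊕1⊕1⊕1⊕1⊕0 = 1
p8 (pos 8,9,10,11,12,13,14,15,24,25,26,27,28,29,30,31): XOR of data positions = 1⊕0⊕0⊕1⊕1⊕0⊕0⊕1⊕1⊕0⊕0⊕1⊕1⊕1⊕0 = 0
p16 (pos 16,17,18,19,20,21,22,23,24,25,26,27,28,29,30,31): XOR of data positions = 1⊕0⊕0⊕1⊕1⊕0⊕1⊕1⊕1⊕0⊕0⊕1⊕1⊕1⊕0 = 1
Codeword: 0101001010011001100110111001110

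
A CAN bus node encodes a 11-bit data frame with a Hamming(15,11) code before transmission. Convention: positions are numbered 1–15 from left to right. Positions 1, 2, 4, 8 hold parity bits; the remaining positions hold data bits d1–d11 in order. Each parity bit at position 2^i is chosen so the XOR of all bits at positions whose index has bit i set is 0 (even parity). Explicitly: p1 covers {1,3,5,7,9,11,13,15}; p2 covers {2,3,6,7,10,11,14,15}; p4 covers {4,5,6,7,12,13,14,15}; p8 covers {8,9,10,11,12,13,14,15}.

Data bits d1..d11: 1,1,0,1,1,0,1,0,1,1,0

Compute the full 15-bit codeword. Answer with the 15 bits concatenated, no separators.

Place data at non-parity positions: p1 p2 1 p4 1 0 1 p8 1 0 1 0 1 1 0
p1 (pos 1,3,5,7,9,11,13,15): XOR of data positions = 1⊕1⊕1⊕1⊕1⊕1⊕0 = 0
p2 (pos 2,3,6,7,10,11,14,15): XOR of data positions = 1⊕0⊕1⊕0⊕1⊕1⊕0 = 0
p4 (pos 4,5,6,7,12,13,14,15): XOR of data positions = 1⊕0⊕1⊕0⊕1⊕1⊕0 = 0
p8 (pos 8,9,10,11,12,13,14,15): XOR of data positions = 1⊕0⊕1⊕0⊕1⊕1⊕0 = 0
Codeword: 001010101010110

001010101010110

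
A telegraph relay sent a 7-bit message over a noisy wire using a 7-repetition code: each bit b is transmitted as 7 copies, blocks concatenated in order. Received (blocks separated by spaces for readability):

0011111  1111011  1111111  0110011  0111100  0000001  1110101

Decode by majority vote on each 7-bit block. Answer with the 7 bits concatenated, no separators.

1111101

Block 1 (0011111): 5 ones → 1
Block 2 (1111011): 6 ones → 1
Block 3 (1111111): 7 ones → 1
Block 4 (0110011): 4 ones → 1
Block 5 (0111100): 4 ones → 1
Block 6 (0000001): 1 one → 0
Block 7 (1110101): 5 ones → 1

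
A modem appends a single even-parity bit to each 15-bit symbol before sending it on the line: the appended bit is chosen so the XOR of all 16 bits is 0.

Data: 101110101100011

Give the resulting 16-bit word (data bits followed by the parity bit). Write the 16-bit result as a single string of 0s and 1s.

XOR of the 15 data bits: 1⊕0⊕1⊕1⊕1⊕0⊕1⊕0⊕1⊕1⊕0⊕0⊕0⊕1⊕1 = 1
Parity bit = 1 (so all 16 bits XOR to 0).

1011101011000111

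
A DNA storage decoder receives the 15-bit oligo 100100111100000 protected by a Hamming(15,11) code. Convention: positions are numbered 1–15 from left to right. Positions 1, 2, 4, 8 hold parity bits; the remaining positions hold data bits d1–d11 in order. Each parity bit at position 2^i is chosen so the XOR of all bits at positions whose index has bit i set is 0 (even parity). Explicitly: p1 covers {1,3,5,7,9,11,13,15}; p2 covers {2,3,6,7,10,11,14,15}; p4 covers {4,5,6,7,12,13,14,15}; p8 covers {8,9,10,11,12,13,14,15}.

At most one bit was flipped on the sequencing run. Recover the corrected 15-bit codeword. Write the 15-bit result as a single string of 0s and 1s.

s1 (pos 1,3,5,7,9,11,13,15): 1⊕0⊕0⊕1⊕1⊕0⊕0⊕0 = 1
s2 (pos 2,3,6,7,10,11,14,15): 0⊕0⊕0⊕1⊕1⊕0⊕0⊕0 = 0
s4 (pos 4,5,6,7,12,13,14,15): 1⊕0⊕0⊕1⊕0⊕0⊕0⊕0 = 0
s8 (pos 8,9,10,11,12,13,14,15): 1⊕1⊕1⊕0⊕0⊕0⊕0⊕0 = 1
Syndrome s8…s1 = 1001 → error at position 9.
Flip position 9: 100100111100000 → 100100110100000

100100110100000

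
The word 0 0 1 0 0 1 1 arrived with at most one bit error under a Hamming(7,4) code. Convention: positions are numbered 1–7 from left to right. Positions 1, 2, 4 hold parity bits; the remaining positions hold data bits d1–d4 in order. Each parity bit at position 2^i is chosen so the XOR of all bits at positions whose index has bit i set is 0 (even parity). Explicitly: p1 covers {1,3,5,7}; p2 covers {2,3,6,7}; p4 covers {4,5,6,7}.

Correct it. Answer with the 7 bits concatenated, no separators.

0110011

s1 (pos 1,3,5,7): 0⊕1⊕0⊕1 = 0
s2 (pos 2,3,6,7): 0⊕1⊕1⊕1 = 1
s4 (pos 4,5,6,7): 0⊕0⊕1⊕1 = 0
Syndrome s4…s1 = 010 → error at position 2.
Flip position 2: 0010011 → 0110011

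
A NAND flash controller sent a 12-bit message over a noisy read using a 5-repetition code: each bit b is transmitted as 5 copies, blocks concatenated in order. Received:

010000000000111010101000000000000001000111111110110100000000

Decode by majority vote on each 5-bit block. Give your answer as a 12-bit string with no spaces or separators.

001000001100

Block 1 (01000): 1 one → 0
Block 2 (00000): 0 ones → 0
Block 3 (00111): 3 ones → 1
Block 4 (01010): 2 ones → 0
Block 5 (10000): 1 one → 0
Block 6 (00000): 0 ones → 0
Block 7 (00000): 0 ones → 0
Block 8 (10001): 2 ones → 0
Block 9 (11111): 5 ones → 1
Block 10 (11011): 4 ones → 1
Block 11 (01000): 1 one → 0
Block 12 (00000): 0 ones → 0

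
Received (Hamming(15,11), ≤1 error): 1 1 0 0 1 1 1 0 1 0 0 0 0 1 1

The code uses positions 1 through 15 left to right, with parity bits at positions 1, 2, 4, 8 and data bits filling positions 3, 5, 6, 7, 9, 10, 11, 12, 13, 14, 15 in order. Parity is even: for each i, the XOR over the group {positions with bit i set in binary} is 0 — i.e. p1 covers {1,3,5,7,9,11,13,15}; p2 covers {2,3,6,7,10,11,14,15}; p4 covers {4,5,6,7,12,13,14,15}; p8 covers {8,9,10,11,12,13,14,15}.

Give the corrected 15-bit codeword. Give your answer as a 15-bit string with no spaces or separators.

110011101000010

s1 (pos 1,3,5,7,9,11,13,15): 1⊕0⊕1⊕1⊕1⊕0⊕0⊕1 = 1
s2 (pos 2,3,6,7,10,11,14,15): 1⊕0⊕1⊕1⊕0⊕0⊕1⊕1 = 1
s4 (pos 4,5,6,7,12,13,14,15): 0⊕1⊕1⊕1⊕0⊕0⊕1⊕1 = 1
s8 (pos 8,9,10,11,12,13,14,15): 0⊕1⊕0⊕0⊕0⊕0⊕1⊕1 = 1
Syndrome s8…s1 = 1111 → error at position 15.
Flip position 15: 110011101000011 → 110011101000010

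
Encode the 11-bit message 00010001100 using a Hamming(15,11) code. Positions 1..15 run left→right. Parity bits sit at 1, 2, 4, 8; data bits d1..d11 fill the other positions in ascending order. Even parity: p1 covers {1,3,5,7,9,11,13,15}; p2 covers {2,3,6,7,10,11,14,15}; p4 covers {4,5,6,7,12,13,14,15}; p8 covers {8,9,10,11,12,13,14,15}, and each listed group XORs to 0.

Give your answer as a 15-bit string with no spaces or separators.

Place data at non-parity positions: p1 p2 0 p4 0 0 1 p8 0 0 0 1 1 0 0
p1 (pos 1,3,5,7,9,11,13,15): XOR of data positions = 0⊕0⊕1⊕0⊕0⊕1⊕0 = 0
p2 (pos 2,3,6,7,10,11,14,15): XOR of data positions = 0⊕0⊕1⊕0⊕0⊕0⊕0 = 1
p4 (pos 4,5,6,7,12,13,14,15): XOR of data positions = 0⊕0⊕1⊕1⊕1⊕0⊕0 = 1
p8 (pos 8,9,10,11,12,13,14,15): XOR of data positions = 0⊕0⊕0⊕1⊕1⊕0⊕0 = 0
Codeword: 010100100001100

010100100001100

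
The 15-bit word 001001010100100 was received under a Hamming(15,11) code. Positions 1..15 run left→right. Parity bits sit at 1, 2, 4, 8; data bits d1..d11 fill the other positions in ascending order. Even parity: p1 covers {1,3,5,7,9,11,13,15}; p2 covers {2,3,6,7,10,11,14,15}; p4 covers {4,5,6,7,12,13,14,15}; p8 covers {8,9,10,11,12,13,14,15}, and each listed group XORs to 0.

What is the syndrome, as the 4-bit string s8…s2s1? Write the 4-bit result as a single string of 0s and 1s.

s1 (pos 1,3,5,7,9,11,13,15): 0⊕1⊕0⊕0⊕0⊕0⊕1⊕0 = 0
s2 (pos 2,3,6,7,10,11,14,15): 0⊕1⊕1⊕0⊕1⊕0⊕0⊕0 = 1
s4 (pos 4,5,6,7,12,13,14,15): 0⊕0⊕1⊕0⊕0⊕1⊕0⊕0 = 0
s8 (pos 8,9,10,11,12,13,14,15): 1⊕0⊕1⊕0⊕0⊕1⊕0⊕0 = 1
Syndrome s8…s1 = 1010 → error at position 10.

1010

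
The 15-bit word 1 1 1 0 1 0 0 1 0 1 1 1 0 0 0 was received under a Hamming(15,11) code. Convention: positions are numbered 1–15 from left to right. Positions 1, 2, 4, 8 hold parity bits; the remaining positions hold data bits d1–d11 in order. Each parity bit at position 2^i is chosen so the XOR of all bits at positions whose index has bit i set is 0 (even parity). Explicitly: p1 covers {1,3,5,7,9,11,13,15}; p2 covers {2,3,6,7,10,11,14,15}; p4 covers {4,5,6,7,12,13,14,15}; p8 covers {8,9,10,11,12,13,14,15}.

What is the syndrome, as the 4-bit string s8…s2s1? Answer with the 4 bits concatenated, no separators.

s1 (pos 1,3,5,7,9,11,13,15): 1⊕1⊕1⊕0⊕0⊕1⊕0⊕0 = 0
s2 (pos 2,3,6,7,10,11,14,15): 1⊕1⊕0⊕0⊕1⊕1⊕0⊕0 = 0
s4 (pos 4,5,6,7,12,13,14,15): 0⊕1⊕0⊕0⊕1⊕0⊕0⊕0 = 0
s8 (pos 8,9,10,11,12,13,14,15): 1⊕0⊕1⊕1⊕1⊕0⊕0⊕0 = 0
Syndrome s8…s1 = 0000 → no error.

0000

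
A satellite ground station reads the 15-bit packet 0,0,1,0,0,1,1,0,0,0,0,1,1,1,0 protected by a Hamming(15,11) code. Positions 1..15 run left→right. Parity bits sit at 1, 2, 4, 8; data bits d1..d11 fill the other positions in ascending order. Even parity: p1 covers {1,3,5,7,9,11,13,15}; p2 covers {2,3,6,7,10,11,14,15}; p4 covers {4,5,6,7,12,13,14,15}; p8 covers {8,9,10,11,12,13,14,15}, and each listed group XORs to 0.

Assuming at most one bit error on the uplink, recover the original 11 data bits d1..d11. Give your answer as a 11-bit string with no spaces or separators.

10110001010

s1 (pos 1,3,5,7,9,11,13,15): 0⊕1⊕0⊕1⊕0⊕0⊕1⊕0 = 1
s2 (pos 2,3,6,7,10,11,14,15): 0⊕1⊕1⊕1⊕0⊕0⊕1⊕0 = 0
s4 (pos 4,5,6,7,12,13,14,15): 0⊕0⊕1⊕1⊕1⊕1⊕1⊕0 = 1
s8 (pos 8,9,10,11,12,13,14,15): 0⊕0⊕0⊕0⊕1⊕1⊕1⊕0 = 1
Syndrome s8…s1 = 1101 → error at position 13.
Flip position 13: 001001100001110 → 001001100001010
Read data bits from positions 3,5,6,7,9,10,11,12,13,14,15: 10110001010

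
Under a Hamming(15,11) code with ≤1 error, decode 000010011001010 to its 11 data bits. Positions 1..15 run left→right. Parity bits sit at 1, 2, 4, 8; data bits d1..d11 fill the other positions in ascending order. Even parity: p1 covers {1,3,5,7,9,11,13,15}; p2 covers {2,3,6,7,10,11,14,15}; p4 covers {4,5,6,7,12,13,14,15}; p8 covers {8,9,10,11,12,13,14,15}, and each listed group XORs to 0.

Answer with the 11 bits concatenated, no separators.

s1 (pos 1,3,5,7,9,11,13,15): 0⊕0⊕1⊕0⊕1⊕0⊕0⊕0 = 0
s2 (pos 2,3,6,7,10,11,14,15): 0⊕0⊕0⊕0⊕0⊕0⊕1⊕0 = 1
s4 (pos 4,5,6,7,12,13,14,15): 0⊕1⊕0⊕0⊕1⊕0⊕1⊕0 = 1
s8 (pos 8,9,10,11,12,13,14,15): 1⊕1⊕0⊕0⊕1⊕0⊕1⊕0 = 0
Syndrome s8…s1 = 0110 → error at position 6.
Flip position 6: 000010011001010 → 000011011001010
Read data bits from positions 3,5,6,7,9,10,11,12,13,14,15: 01101001010

01101001010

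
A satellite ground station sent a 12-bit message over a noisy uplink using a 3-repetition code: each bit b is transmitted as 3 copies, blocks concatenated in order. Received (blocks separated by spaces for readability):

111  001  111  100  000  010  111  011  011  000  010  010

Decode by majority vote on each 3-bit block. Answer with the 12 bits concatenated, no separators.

Block 1 (111): 3 ones → 1
Block 2 (001): 1 one → 0
Block 3 (111): 3 ones → 1
Block 4 (100): 1 one → 0
Block 5 (000): 0 ones → 0
Block 6 (010): 1 one → 0
Block 7 (111): 3 ones → 1
Block 8 (011): 2 ones → 1
Block 9 (011): 2 ones → 1
Block 10 (000): 0 ones → 0
Block 11 (010): 1 one → 0
Block 12 (010): 1 one → 0

101000111000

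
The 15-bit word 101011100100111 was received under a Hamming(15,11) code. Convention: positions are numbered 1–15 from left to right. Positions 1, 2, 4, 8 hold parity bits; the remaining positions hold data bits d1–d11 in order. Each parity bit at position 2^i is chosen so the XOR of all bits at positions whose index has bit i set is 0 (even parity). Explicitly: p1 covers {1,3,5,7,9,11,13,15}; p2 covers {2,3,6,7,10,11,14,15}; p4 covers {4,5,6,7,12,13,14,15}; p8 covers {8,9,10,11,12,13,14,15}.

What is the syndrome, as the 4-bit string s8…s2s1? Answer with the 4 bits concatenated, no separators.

s1 (pos 1,3,5,7,9,11,13,15): 1⊕1⊕1⊕1⊕0⊕0⊕1⊕1 = 0
s2 (pos 2,3,6,7,10,11,14,15): 0⊕1⊕1⊕1⊕1⊕0⊕1⊕1 = 0
s4 (pos 4,5,6,7,12,13,14,15): 0⊕1⊕1⊕1⊕0⊕1⊕1⊕1 = 0
s8 (pos 8,9,10,11,12,13,14,15): 0⊕0⊕1⊕0⊕0⊕1⊕1⊕1 = 0
Syndrome s8…s1 = 0000 → no error.

0000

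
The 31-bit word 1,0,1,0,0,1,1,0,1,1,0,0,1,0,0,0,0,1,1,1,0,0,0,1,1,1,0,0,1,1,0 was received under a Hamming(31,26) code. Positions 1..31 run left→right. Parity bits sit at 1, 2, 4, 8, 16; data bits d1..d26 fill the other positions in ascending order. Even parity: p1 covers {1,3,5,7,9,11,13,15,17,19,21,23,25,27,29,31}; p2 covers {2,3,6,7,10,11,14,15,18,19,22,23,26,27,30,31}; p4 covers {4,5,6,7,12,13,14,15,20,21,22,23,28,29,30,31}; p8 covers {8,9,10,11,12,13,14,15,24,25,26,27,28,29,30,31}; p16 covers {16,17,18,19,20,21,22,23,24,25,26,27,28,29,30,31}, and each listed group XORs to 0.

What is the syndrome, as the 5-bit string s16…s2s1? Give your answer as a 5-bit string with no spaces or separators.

00000

s1 (pos 1,3,5,7,9,11,13,15,17,19,21,23,25,27,29,31): 1⊕1⊕0⊕1⊕1⊕0⊕1⊕0⊕0⊕1⊕0⊕0⊕1⊕0⊕1⊕0 = 0
s2 (pos 2,3,6,7,10,11,14,15,18,19,22,23,26,27,30,31): 0⊕1⊕1⊕1⊕1⊕0⊕0⊕0⊕1⊕1⊕0⊕0⊕1⊕0⊕1⊕0 = 0
s4 (pos 4,5,6,7,12,13,14,15,20,21,22,23,28,29,30,31): 0⊕0⊕1⊕1⊕0⊕1⊕0⊕0⊕1⊕0⊕0⊕0⊕0⊕1⊕1⊕0 = 0
s8 (pos 8,9,10,11,12,13,14,15,24,25,26,27,28,29,30,31): 0⊕1⊕1⊕0⊕0⊕1⊕0⊕0⊕1⊕1⊕1⊕0⊕0⊕1⊕1⊕0 = 0
s16 (pos 16,17,18,19,20,21,22,23,24,25,26,27,28,29,30,31): 0⊕0⊕1⊕1⊕1⊕0⊕0⊕0⊕1⊕1⊕1⊕0⊕0⊕1⊕1⊕0 = 0
Syndrome s16…s1 = 00000 → no error.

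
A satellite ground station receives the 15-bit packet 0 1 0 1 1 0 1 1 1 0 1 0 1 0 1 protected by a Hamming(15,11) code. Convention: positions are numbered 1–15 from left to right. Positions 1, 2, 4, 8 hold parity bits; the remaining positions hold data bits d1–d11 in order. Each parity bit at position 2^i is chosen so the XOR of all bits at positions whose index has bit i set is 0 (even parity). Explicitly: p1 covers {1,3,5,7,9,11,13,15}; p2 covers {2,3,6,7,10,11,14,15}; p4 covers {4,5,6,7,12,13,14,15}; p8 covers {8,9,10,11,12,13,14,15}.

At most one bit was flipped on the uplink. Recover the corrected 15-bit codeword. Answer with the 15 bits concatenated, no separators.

010110111011101

s1 (pos 1,3,5,7,9,11,13,15): 0⊕0⊕1⊕1⊕1⊕1⊕1⊕1 = 0
s2 (pos 2,3,6,7,10,11,14,15): 1⊕0⊕0⊕1⊕0⊕1⊕0⊕1 = 0
s4 (pos 4,5,6,7,12,13,14,15): 1⊕1⊕0⊕1⊕0⊕1⊕0⊕1 = 1
s8 (pos 8,9,10,11,12,13,14,15): 1⊕1⊕0⊕1⊕0⊕1⊕0⊕1 = 1
Syndrome s8…s1 = 1100 → error at position 12.
Flip position 12: 010110111010101 → 010110111011101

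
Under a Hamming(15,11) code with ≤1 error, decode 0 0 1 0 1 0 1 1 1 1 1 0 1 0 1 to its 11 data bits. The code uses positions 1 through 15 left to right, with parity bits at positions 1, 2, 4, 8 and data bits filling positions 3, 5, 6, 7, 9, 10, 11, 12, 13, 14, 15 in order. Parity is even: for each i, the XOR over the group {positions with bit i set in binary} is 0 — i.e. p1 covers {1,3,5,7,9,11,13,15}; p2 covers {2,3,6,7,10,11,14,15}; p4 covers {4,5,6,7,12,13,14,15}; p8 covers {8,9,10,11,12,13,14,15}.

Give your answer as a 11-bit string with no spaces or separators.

01011110101

s1 (pos 1,3,5,7,9,11,13,15): 0⊕1⊕1⊕1⊕1⊕1⊕1⊕1 = 1
s2 (pos 2,3,6,7,10,11,14,15): 0⊕1⊕0⊕1⊕1⊕1⊕0⊕1 = 1
s4 (pos 4,5,6,7,12,13,14,15): 0⊕1⊕0⊕1⊕0⊕1⊕0⊕1 = 0
s8 (pos 8,9,10,11,12,13,14,15): 1⊕1⊕1⊕1⊕0⊕1⊕0⊕1 = 0
Syndrome s8…s1 = 0011 → error at position 3.
Flip position 3: 001010111110101 → 000010111110101
Read data bits from positions 3,5,6,7,9,10,11,12,13,14,15: 01011110101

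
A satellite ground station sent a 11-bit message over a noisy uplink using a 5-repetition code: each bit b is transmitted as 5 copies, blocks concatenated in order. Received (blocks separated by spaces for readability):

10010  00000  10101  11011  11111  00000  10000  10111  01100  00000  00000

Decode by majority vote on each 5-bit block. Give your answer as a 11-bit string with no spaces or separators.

Block 1 (10010): 2 ones → 0
Block 2 (00000): 0 ones → 0
Block 3 (10101): 3 ones → 1
Block 4 (11011): 4 ones → 1
Block 5 (11111): 5 ones → 1
Block 6 (00000): 0 ones → 0
Block 7 (10000): 1 one → 0
Block 8 (10111): 4 ones → 1
Block 9 (01100): 2 ones → 0
Block 10 (00000): 0 ones → 0
Block 11 (00000): 0 ones → 0

00111001000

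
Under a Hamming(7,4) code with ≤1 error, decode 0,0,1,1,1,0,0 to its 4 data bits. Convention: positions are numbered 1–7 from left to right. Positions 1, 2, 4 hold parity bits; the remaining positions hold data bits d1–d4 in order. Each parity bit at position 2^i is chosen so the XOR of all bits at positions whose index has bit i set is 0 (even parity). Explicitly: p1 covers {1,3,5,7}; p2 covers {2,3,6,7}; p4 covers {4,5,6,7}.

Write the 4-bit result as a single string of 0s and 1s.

s1 (pos 1,3,5,7): 0⊕1⊕1⊕0 = 0
s2 (pos 2,3,6,7): 0⊕1⊕0⊕0 = 1
s4 (pos 4,5,6,7): 1⊕1⊕0⊕0 = 0
Syndrome s4…s1 = 010 → error at position 2.
Flip position 2: 0011100 → 0111100
Read data bits from positions 3,5,6,7: 1100

1100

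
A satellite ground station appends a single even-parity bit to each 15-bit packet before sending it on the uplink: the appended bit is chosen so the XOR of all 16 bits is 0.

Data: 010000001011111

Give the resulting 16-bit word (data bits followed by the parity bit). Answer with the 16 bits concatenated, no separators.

0100000010111111

XOR of the 15 data bits: 0⊕1⊕0⊕0⊕0⊕0⊕0⊕0⊕1⊕0⊕1⊕1⊕1⊕1⊕1 = 1
Parity bit = 1 (so all 16 bits XOR to 0).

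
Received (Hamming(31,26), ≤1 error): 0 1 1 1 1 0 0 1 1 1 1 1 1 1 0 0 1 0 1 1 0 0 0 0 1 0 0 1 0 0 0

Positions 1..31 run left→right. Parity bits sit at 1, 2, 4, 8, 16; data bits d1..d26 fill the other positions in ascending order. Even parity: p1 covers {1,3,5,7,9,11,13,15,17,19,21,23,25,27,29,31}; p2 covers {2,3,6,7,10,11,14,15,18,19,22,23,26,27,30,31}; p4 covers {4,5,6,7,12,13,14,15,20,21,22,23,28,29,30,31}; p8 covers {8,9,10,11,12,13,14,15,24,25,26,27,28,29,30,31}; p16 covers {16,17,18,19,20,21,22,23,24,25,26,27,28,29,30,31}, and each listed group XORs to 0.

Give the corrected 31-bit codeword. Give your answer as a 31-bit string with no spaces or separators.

0111100111111100101100001000000

s1 (pos 1,3,5,7,9,11,13,15,17,19,21,23,25,27,29,31): 0⊕1⊕1⊕0⊕1⊕1⊕1⊕0⊕1⊕1⊕0⊕0⊕1⊕0⊕0⊕0 = 0
s2 (pos 2,3,6,7,10,11,14,15,18,19,22,23,26,27,30,31): 1⊕1⊕0⊕0⊕1⊕1⊕1⊕0⊕0⊕1⊕0⊕0⊕0⊕0⊕0⊕0 = 0
s4 (pos 4,5,6,7,12,13,14,15,20,21,22,23,28,29,30,31): 1⊕1⊕0⊕0⊕1⊕1⊕1⊕0⊕1⊕0⊕0⊕0⊕1⊕0⊕0⊕0 = 1
s8 (pos 8,9,10,11,12,13,14,15,24,25,26,27,28,29,30,31): 1⊕1⊕1⊕1⊕1⊕1⊕1⊕0⊕0⊕1⊕0⊕0⊕1⊕0⊕0⊕0 = 1
s16 (pos 16,17,18,19,20,21,22,23,24,25,26,27,28,29,30,31): 0⊕1⊕0⊕1⊕1⊕0⊕0⊕0⊕0⊕1⊕0⊕0⊕1⊕0⊕0⊕0 = 1
Syndrome s16…s1 = 11100 → error at position 28.
Flip position 28: 0111100111111100101100001001000 → 0111100111111100101100001000000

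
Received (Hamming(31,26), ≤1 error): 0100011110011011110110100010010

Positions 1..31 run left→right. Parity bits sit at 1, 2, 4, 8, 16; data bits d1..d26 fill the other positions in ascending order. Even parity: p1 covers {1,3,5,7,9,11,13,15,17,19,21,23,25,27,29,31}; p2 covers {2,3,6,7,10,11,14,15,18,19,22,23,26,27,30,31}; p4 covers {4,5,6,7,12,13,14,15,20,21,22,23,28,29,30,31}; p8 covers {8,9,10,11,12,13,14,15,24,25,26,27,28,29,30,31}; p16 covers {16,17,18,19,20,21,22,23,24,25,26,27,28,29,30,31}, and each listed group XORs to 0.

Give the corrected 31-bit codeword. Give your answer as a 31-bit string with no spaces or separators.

s1 (pos 1,3,5,7,9,11,13,15,17,19,21,23,25,27,29,31): 0⊕0⊕0⊕1⊕1⊕0⊕1⊕1⊕1⊕0⊕1⊕1⊕0⊕1⊕0⊕0 = 0
s2 (pos 2,3,6,7,10,11,14,15,18,19,22,23,26,27,30,31): 1⊕0⊕1⊕1⊕0⊕0⊕0⊕1⊕1⊕0⊕0⊕1⊕0⊕1⊕1⊕0 = 0
s4 (pos 4,5,6,7,12,13,14,15,20,21,22,23,28,29,30,31): 0⊕0⊕1⊕1⊕1⊕1⊕0⊕1⊕1⊕1⊕0⊕1⊕0⊕0⊕1⊕0 = 1
s8 (pos 8,9,10,11,12,13,14,15,24,25,26,27,28,29,30,31): 1⊕1⊕0⊕0⊕1⊕1⊕0⊕1⊕0⊕0⊕0⊕1⊕0⊕0⊕1⊕0 = 1
s16 (pos 16,17,18,19,20,21,22,23,24,25,26,27,28,29,30,31): 1⊕1⊕1⊕0⊕1⊕1⊕0⊕1⊕0⊕0⊕0⊕1⊕0⊕0⊕1⊕0 = 0
Syndrome s16…s1 = 01100 → error at position 12.
Flip position 12: 0100011110011011110110100010010 → 0100011110001011110110100010010

0100011110001011110110100010010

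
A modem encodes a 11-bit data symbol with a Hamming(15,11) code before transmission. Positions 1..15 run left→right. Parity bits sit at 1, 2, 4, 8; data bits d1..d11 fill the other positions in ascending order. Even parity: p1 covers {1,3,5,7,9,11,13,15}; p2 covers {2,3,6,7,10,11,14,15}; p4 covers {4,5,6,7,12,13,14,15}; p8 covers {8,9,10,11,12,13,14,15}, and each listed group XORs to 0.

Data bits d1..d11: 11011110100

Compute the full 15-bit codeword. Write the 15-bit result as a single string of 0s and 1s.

001110101110100

Place data at non-parity positions: p1 p2 1 p4 1 0 1 p8 1 1 1 0 1 0 0
p1 (pos 1,3,5,7,9,11,13,15): XOR of data positions = 1⊕1⊕1⊕1⊕1⊕1⊕0 = 0
p2 (pos 2,3,6,7,10,11,14,15): XOR of data positions = 1⊕0⊕1⊕1⊕1⊕0⊕0 = 0
p4 (pos 4,5,6,7,12,13,14,15): XOR of data positions = 1⊕0⊕1⊕0⊕1⊕0⊕0 = 1
p8 (pos 8,9,10,11,12,13,14,15): XOR of data positions = 1⊕1⊕1⊕0⊕1⊕0⊕0 = 0
Codeword: 001110101110100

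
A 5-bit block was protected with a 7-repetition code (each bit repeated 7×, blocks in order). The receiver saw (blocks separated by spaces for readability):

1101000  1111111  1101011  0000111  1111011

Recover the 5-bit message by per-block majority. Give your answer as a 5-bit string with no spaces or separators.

01101

Block 1 (1101000): 3 ones → 0
Block 2 (1111111): 7 ones → 1
Block 3 (1101011): 5 ones → 1
Block 4 (0000111): 3 ones → 0
Block 5 (1111011): 6 ones → 1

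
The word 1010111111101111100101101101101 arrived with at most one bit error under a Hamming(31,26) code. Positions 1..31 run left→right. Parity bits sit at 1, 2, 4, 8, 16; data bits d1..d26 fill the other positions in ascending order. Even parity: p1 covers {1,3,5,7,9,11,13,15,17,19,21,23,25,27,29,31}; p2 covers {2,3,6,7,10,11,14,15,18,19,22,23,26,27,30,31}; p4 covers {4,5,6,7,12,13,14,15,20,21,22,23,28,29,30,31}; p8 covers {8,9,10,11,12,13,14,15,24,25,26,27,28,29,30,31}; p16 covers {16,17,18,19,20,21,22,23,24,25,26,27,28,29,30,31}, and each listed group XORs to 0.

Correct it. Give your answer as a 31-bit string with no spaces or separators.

1000111111101111100101101101101

s1 (pos 1,3,5,7,9,11,13,15,17,19,21,23,25,27,29,31): 1⊕1⊕1⊕1⊕1⊕1⊕1⊕1⊕1⊕0⊕0⊕1⊕1⊕0⊕1⊕1 = 1
s2 (pos 2,3,6,7,10,11,14,15,18,19,22,23,26,27,30,31): 0⊕1⊕1⊕1⊕1⊕1⊕1⊕1⊕0⊕0⊕1⊕1⊕1⊕0⊕0⊕1 = 1
s4 (pos 4,5,6,7,12,13,14,15,20,21,22,23,28,29,30,31): 0⊕1⊕1⊕1⊕0⊕1⊕1⊕1⊕1⊕0⊕1⊕1⊕1⊕1⊕0⊕1 = 0
s8 (pos 8,9,10,11,12,13,14,15,24,25,26,27,28,29,30,31): 1⊕1⊕1⊕1⊕0⊕1⊕1⊕1⊕0⊕1⊕1⊕0⊕1⊕1⊕0⊕1 = 0
s16 (pos 16,17,18,19,20,21,22,23,24,25,26,27,28,29,30,31): 1⊕1⊕0⊕0⊕1⊕0⊕1⊕1⊕0⊕1⊕1⊕0⊕1⊕1⊕0⊕1 = 0
Syndrome s16…s1 = 00011 → error at position 3.
Flip position 3: 1010111111101111100101101101101 → 1000111111101111100101101101101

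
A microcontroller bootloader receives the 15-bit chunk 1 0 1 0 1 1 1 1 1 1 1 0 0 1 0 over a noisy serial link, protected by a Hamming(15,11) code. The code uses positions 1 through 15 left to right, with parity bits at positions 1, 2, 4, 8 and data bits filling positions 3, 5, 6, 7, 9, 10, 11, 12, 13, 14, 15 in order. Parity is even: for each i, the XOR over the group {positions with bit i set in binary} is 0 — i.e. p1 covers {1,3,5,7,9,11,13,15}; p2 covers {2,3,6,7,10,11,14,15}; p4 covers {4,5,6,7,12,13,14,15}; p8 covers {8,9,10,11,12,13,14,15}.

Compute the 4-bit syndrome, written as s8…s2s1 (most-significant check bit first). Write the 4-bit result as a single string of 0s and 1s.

1000

s1 (pos 1,3,5,7,9,11,13,15): 1⊕1⊕1⊕1⊕1⊕1⊕0⊕0 = 0
s2 (pos 2,3,6,7,10,11,14,15): 0⊕1⊕1⊕1⊕1⊕1⊕1⊕0 = 0
s4 (pos 4,5,6,7,12,13,14,15): 0⊕1⊕1⊕1⊕0⊕0⊕1⊕0 = 0
s8 (pos 8,9,10,11,12,13,14,15): 1⊕1⊕1⊕1⊕0⊕0⊕1⊕0 = 1
Syndrome s8…s1 = 1000 → error at position 8.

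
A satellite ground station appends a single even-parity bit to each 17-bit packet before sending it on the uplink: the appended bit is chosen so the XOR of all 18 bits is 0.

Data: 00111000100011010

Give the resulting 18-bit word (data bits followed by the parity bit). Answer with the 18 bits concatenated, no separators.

001110001000110101

XOR of the 17 data bits: 0⊕0⊕1⊕1⊕1⊕0⊕0⊕0⊕1⊕0⊕0⊕0⊕1⊕1⊕0⊕1⊕0 = 1
Parity bit = 1 (so all 18 bits XOR to 0).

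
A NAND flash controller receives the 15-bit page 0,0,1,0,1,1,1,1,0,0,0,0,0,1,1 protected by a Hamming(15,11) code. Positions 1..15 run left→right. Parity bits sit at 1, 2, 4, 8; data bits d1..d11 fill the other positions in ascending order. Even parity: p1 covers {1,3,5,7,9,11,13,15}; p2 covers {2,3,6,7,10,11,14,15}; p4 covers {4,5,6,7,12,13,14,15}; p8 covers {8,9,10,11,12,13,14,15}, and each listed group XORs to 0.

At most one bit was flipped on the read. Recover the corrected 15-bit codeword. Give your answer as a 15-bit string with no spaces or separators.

001011110000001

s1 (pos 1,3,5,7,9,11,13,15): 0⊕1⊕1⊕1⊕0⊕0⊕0⊕1 = 0
s2 (pos 2,3,6,7,10,11,14,15): 0⊕1⊕1⊕1⊕0⊕0⊕1⊕1 = 1
s4 (pos 4,5,6,7,12,13,14,15): 0⊕1⊕1⊕1⊕0⊕0⊕1⊕1 = 1
s8 (pos 8,9,10,11,12,13,14,15): 1⊕0⊕0⊕0⊕0⊕0⊕1⊕1 = 1
Syndrome s8…s1 = 1110 → error at position 14.
Flip position 14: 001011110000011 → 001011110000001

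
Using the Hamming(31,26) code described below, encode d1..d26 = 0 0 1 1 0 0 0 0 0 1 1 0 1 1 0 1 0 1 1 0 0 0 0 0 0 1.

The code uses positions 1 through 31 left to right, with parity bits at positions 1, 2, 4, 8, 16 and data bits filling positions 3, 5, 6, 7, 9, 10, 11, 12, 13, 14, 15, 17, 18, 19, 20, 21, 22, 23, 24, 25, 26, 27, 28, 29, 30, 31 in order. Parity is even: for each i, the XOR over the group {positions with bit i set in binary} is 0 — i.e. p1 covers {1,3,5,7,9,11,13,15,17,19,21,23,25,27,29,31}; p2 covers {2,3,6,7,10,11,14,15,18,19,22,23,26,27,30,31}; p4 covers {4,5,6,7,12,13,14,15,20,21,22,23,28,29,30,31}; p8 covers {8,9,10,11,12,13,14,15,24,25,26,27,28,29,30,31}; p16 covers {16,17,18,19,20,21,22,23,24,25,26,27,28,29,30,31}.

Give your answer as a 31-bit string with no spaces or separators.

Place data at non-parity positions: p1 p2 0 p4 0 1 1 p8 0 0 0 0 0 1 1 p16 0 1 1 0 1 0 1 1 0 0 0 0 0 0 1
p1 (pos 1,3,5,7,9,11,13,15,17,19,21,23,25,27,29,31): XOR of data positions = 0⊕0⊕1⊕0⊕0⊕0⊕1⊕0⊕1⊕1⊕1⊕0⊕0⊕0⊕1 = 0
p2 (pos 2,3,6,7,10,11,14,15,18,19,22,23,26,27,30,31): XOR of data positions = 0⊕1⊕1⊕0⊕0⊕1⊕1⊕1⊕1⊕0⊕1⊕0⊕0⊕0⊕1 = 0
p4 (pos 4,5,6,7,12,13,14,15,20,21,22,23,28,29,30,31): XOR of data positions = 0⊕1⊕1⊕0⊕0⊕1⊕1⊕0⊕1⊕0⊕1⊕0⊕0⊕0⊕1 = 1
p8 (pos 8,9,10,11,12,13,14,15,24,25,26,27,28,29,30,31): XOR of data positions = 0⊕0⊕0⊕0⊕0⊕1⊕1⊕1⊕0⊕0⊕0⊕0⊕0⊕0⊕1 = 0
p16 (pos 16,17,18,19,20,21,22,23,24,25,26,27,28,29,30,31): XOR of data positions = 0⊕1⊕1⊕0⊕1⊕0⊕1⊕1⊕0⊕0⊕0⊕0⊕0⊕0⊕1 = 0
Codeword: 0001011000000110011010110000001

0001011000000110011010110000001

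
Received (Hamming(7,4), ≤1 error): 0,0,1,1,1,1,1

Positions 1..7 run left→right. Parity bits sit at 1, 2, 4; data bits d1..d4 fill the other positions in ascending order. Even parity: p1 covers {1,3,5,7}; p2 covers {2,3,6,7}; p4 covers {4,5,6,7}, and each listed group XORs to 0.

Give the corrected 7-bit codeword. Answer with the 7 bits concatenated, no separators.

s1 (pos 1,3,5,7): 0⊕1⊕1⊕1 = 1
s2 (pos 2,3,6,7): 0⊕1⊕1⊕1 = 1
s4 (pos 4,5,6,7): 1⊕1⊕1⊕1 = 0
Syndrome s4…s1 = 011 → error at position 3.
Flip position 3: 0011111 → 0001111

0001111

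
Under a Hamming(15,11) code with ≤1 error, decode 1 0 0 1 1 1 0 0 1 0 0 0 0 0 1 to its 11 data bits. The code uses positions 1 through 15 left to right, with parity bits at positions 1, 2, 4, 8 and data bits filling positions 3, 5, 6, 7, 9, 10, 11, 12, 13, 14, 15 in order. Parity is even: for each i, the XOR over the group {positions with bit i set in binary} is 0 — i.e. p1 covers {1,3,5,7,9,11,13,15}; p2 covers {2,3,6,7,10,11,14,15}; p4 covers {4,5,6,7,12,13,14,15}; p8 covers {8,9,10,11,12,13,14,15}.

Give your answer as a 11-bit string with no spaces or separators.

s1 (pos 1,3,5,7,9,11,13,15): 1⊕0⊕1⊕0⊕1⊕0⊕0⊕1 = 0
s2 (pos 2,3,6,7,10,11,14,15): 0⊕0⊕1⊕0⊕0⊕0⊕0⊕1 = 0
s4 (pos 4,5,6,7,12,13,14,15): 1⊕1⊕1⊕0⊕0⊕0⊕0⊕1 = 0
s8 (pos 8,9,10,11,12,13,14,15): 0⊕1⊕0⊕0⊕0⊕0⊕0⊕1 = 0
Syndrome s8…s1 = 0000 → no error.
Read data bits from positions 3,5,6,7,9,10,11,12,13,14,15: 01101000001

01101000001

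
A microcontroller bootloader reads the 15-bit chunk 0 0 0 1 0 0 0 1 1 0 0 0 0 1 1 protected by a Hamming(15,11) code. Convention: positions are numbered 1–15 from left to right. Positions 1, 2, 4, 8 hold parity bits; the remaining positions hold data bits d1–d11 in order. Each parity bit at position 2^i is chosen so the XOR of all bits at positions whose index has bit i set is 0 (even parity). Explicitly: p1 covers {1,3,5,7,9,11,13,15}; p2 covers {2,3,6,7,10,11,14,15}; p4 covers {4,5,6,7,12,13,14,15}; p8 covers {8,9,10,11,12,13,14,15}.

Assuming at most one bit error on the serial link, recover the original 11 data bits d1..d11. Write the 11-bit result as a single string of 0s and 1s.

s1 (pos 1,3,5,7,9,11,13,15): 0⊕0⊕0⊕0⊕1⊕0⊕0⊕1 = 0
s2 (pos 2,3,6,7,10,11,14,15): 0⊕0⊕0⊕0⊕0⊕0⊕1⊕1 = 0
s4 (pos 4,5,6,7,12,13,14,15): 1⊕0⊕0⊕0⊕0⊕0⊕1⊕1 = 1
s8 (pos 8,9,10,11,12,13,14,15): 1⊕1⊕0⊕0⊕0⊕0⊕1⊕1 = 0
Syndrome s8…s1 = 0100 → error at position 4.
Flip position 4: 000100011000011 → 000000011000011
Read data bits from positions 3,5,6,7,9,10,11,12,13,14,15: 00001000011

00001000011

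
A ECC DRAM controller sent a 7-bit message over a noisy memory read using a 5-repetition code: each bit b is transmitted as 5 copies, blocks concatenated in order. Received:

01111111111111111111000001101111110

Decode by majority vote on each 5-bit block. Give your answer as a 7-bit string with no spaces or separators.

Block 1 (01111): 4 ones → 1
Block 2 (11111): 5 ones → 1
Block 3 (11111): 5 ones → 1
Block 4 (11111): 5 ones → 1
Block 5 (00000): 0 ones → 0
Block 6 (11011): 4 ones → 1
Block 7 (11110): 4 ones → 1

1111011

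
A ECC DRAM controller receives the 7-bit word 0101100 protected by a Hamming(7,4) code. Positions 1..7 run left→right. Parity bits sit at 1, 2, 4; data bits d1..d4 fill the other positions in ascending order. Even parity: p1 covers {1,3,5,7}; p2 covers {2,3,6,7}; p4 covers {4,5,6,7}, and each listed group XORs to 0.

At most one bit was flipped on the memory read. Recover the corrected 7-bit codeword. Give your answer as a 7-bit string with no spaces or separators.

0111100

s1 (pos 1,3,5,7): 0⊕0⊕1⊕0 = 1
s2 (pos 2,3,6,7): 1⊕0⊕0⊕0 = 1
s4 (pos 4,5,6,7): 1⊕1⊕0⊕0 = 0
Syndrome s4…s1 = 011 → error at position 3.
Flip position 3: 0101100 → 0111100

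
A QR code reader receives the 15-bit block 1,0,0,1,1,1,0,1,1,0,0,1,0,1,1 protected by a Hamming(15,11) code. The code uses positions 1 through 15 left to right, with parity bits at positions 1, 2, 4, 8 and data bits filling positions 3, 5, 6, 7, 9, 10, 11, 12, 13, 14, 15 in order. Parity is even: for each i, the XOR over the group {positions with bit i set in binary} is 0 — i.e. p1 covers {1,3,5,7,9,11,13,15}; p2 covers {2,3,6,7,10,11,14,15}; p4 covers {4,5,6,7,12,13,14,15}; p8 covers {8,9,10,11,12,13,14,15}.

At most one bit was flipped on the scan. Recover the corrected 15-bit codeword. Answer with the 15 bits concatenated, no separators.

100111011101011

s1 (pos 1,3,5,7,9,11,13,15): 1⊕0⊕1⊕0⊕1⊕0⊕0⊕1 = 0
s2 (pos 2,3,6,7,10,11,14,15): 0⊕0⊕1⊕0⊕0⊕0⊕1⊕1 = 1
s4 (pos 4,5,6,7,12,13,14,15): 1⊕1⊕1⊕0⊕1⊕0⊕1⊕1 = 0
s8 (pos 8,9,10,11,12,13,14,15): 1⊕1⊕0⊕0⊕1⊕0⊕1⊕1 = 1
Syndrome s8…s1 = 1010 → error at position 10.
Flip position 10: 100111011001011 → 100111011101011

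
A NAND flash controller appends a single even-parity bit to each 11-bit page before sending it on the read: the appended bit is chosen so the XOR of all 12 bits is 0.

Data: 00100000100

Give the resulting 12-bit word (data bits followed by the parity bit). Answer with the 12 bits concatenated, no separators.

XOR of the 11 data bits: 0⊕0⊕1⊕0⊕0⊕0⊕0⊕0⊕1⊕0⊕0 = 0
Parity bit = 0 (so all 12 bits XOR to 0).

001000001000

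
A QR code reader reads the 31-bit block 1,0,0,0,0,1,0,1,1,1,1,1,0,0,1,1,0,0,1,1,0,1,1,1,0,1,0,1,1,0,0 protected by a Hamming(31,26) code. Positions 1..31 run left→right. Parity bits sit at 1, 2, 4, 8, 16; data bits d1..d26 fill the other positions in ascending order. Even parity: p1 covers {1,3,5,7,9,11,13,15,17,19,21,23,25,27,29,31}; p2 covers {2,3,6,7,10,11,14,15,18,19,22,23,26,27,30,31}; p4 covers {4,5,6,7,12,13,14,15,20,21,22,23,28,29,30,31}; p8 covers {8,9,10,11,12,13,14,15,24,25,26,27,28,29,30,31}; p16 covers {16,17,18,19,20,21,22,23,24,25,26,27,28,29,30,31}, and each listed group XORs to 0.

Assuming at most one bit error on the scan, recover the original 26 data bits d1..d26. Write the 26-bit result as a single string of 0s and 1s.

s1 (pos 1,3,5,7,9,11,13,15,17,19,21,23,25,27,29,31): 1⊕0⊕0⊕0⊕1⊕1⊕0⊕1⊕0⊕1⊕0⊕1⊕0⊕0⊕1⊕0 = 1
s2 (pos 2,3,6,7,10,11,14,15,18,19,22,23,26,27,30,31): 0⊕0⊕1⊕0⊕1⊕1⊕0⊕1⊕0⊕1⊕1⊕1⊕1⊕0⊕0⊕0 = 0
s4 (pos 4,5,6,7,12,13,14,15,20,21,22,23,28,29,30,31): 0⊕0⊕1⊕0⊕1⊕0⊕0⊕1⊕1⊕0⊕1⊕1⊕1⊕1⊕0⊕0 = 0
s8 (pos 8,9,10,11,12,13,14,15,24,25,26,27,28,29,30,31): 1⊕1⊕1⊕1⊕1⊕0⊕0⊕1⊕1⊕0⊕1⊕0⊕1⊕1⊕0⊕0 = 0
s16 (pos 16,17,18,19,20,21,22,23,24,25,26,27,28,29,30,31): 1⊕0⊕0⊕1⊕1⊕0⊕1⊕1⊕1⊕0⊕1⊕0⊕1⊕1⊕0⊕0 = 1
Syndrome s16…s1 = 10001 → error at position 17.
Flip position 17: 1000010111110011001101110101100 → 1000010111110011101101110101100
Read data bits from positions 3,5,6,7,9,10,11,12,13,14,15,17,18,19,20,21,22,23,24,25,26,27,28,29,30,31: 00101111001101101110101100

00101111001101101110101100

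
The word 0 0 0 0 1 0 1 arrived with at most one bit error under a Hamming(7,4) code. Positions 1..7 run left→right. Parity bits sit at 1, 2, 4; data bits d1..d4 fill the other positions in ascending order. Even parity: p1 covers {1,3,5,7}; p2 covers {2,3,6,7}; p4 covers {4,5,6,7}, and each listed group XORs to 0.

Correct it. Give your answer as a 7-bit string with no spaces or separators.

s1 (pos 1,3,5,7): 0⊕0⊕1⊕1 = 0
s2 (pos 2,3,6,7): 0⊕0⊕0⊕1 = 1
s4 (pos 4,5,6,7): 0⊕1⊕0⊕1 = 0
Syndrome s4…s1 = 010 → error at position 2.
Flip position 2: 0000101 → 0100101

0100101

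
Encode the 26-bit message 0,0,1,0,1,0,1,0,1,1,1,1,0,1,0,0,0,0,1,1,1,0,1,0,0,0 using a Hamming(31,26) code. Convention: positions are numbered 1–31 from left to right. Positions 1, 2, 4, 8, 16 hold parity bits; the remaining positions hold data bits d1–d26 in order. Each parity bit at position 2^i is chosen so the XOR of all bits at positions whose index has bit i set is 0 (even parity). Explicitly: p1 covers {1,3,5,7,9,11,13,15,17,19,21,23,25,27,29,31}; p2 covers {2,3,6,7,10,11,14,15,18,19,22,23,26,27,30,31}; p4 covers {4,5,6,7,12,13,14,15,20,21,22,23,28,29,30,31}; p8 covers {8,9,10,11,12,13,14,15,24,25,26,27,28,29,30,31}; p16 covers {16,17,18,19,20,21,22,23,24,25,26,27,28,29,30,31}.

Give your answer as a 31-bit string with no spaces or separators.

1001010110101110101000011101000

Place data at non-parity positions: p1 p2 0 p4 0 1 0 p8 1 0 1 0 1 1 1 p16 1 0 1 0 0 0 0 1 1 1 0 1 0 0 0
p1 (pos 1,3,5,7,9,11,13,15,17,19,21,23,25,27,29,31): XOR of data positions = 0⊕0⊕0⊕1⊕1⊕1⊕1⊕1⊕1⊕0⊕0⊕1⊕0⊕0⊕0 = 1
p2 (pos 2,3,6,7,10,11,14,15,18,19,22,23,26,27,30,31): XOR of data positions = 0⊕1⊕0⊕0⊕1⊕1⊕1⊕0⊕1⊕0⊕0⊕1⊕0⊕0⊕0 = 0
p4 (pos 4,5,6,7,12,13,14,15,20,21,22,23,28,29,30,31): XOR of data positions = 0⊕1⊕0⊕0⊕1⊕1⊕1⊕0⊕0⊕0⊕0⊕1⊕0⊕0⊕0 = 1
p8 (pos 8,9,10,11,12,13,14,15,24,25,26,27,28,29,30,31): XOR of data positions = 1⊕0⊕1⊕0⊕1⊕1⊕1⊕1⊕1⊕1⊕0⊕1⊕0⊕0⊕0 = 1
p16 (pos 16,17,18,19,20,21,22,23,24,25,26,27,28,29,30,31): XOR of data positions = 1⊕0⊕1⊕0⊕0⊕0⊕0⊕1⊕1⊕1⊕0⊕1⊕0⊕0⊕0 = 0
Codeword: 1001010110101110101000011101000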